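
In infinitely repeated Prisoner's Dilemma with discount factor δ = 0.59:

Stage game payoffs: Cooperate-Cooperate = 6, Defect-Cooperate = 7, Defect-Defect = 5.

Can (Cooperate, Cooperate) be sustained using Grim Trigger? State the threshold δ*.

δ* = 0.5; since δ = 0.59 ≥ 0.5, cooperation can be sustained

Work:
For Grim Trigger:
Cooperate forever: 6/(1-δ)
Defect then punished: 7 + 5·δ/(1-δ)
Need: 6/(1-δ) ≥ 7 + 5·δ/(1-δ)
Solving: δ ≥ (T-R)/(T-P) = (7-6)/(7-5) = 0.5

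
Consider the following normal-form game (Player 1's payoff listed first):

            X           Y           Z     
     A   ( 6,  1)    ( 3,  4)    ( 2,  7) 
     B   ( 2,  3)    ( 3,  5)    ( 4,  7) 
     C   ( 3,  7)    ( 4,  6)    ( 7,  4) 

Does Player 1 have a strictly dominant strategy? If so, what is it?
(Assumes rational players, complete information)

No strictly dominant strategy exists for Player 1

Work:
A strategy strictly dominates another if it gives a strictly higher payoff against every opponent action. Compare each pair of P1's strategies column-by-column:
  A vs B: [6 vs 2, 3 vs 3, 2 vs 4] → A does not strictly dominate B (column Y: 3 ≤ 3)
  A vs C: [6 vs 3, 3 vs 4, 2 vs 7] → A does not strictly dominate C (column Y: 3 ≤ 4)
  B vs A: [2 vs 6, 3 vs 3, 4 vs 2] → B does not strictly dominate A (column X: 2 ≤ 6)
  B vs C: [2 vs 3, 3 vs 4, 4 vs 7] → B does not strictly dominate C (column X: 2 ≤ 3)
  C vs A: [3 vs 6, 4 vs 3, 7 vs 2] → C does not strictly dominate A (column X: 3 ≤ 6)
  C vs B: [3 vs 2, 4 vs 3, 7 vs 4] → C strictly dominates B
No single strategy strictly dominates all others → no strictly dominant strategy.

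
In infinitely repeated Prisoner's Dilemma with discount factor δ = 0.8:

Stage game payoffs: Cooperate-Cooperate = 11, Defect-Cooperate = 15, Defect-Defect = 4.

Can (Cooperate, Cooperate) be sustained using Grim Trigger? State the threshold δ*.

δ* = 0.3636; since δ = 0.8 ≥ 0.3636, cooperation can be sustained

Work:
For Grim Trigger:
Cooperate forever: 11/(1-δ)
Defect then punished: 15 + 4·δ/(1-δ)
Need: 11/(1-δ) ≥ 15 + 4·δ/(1-δ)
Solving: δ ≥ (T-R)/(T-P) = (15-11)/(15-4) = 0.3636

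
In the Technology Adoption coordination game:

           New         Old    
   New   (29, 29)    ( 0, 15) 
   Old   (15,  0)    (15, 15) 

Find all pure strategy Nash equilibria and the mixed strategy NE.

Pure NE: (New, New) and (Old, Old); Mixed NE: p = 0.5172, q = 0.5172

Work:
Check pure NE:
(New, New): (29, 29) - no unilateral deviation beneficial
(Old, Old): (15, 15) - no unilateral deviation beneficial
Mixed NE: P1 plays New with p = 0.5172, P2 plays New with q = 0.5172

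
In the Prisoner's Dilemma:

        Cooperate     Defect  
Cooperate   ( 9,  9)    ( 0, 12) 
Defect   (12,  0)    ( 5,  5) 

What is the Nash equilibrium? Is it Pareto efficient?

(Defect, Defect) is NE; not Pareto efficient

Work:
Defect dominates Cooperate for both players:
If P2 cooperates: Defect (12) > Cooperate (9)
If P2 defects: Defect (5) > Cooperate (0)
NE: (Defect, Defect) with payoff (5, 5)
But (Cooperate, Cooperate) = (9, 9) Pareto dominates (5, 5)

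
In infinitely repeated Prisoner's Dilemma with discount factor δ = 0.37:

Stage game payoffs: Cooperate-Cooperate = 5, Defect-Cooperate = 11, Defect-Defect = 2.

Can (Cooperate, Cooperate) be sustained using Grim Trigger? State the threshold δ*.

δ* = 0.6667; since δ = 0.37 < 0.6667, cooperation cannot be sustained

Work:
For Grim Trigger:
Cooperate forever: 5/(1-δ)
Defect then punished: 11 + 2·δ/(1-δ)
Need: 5/(1-δ) ≥ 11 + 2·δ/(1-δ)
Solving: δ ≥ (T-R)/(T-P) = (11-5)/(11-2) = 0.6667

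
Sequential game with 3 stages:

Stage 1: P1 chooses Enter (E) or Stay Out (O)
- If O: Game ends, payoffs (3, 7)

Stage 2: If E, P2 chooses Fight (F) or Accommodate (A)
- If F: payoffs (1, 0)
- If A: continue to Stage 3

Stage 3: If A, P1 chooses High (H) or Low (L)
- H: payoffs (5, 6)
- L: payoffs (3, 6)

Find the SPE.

SPE: (E, A, H); Outcome (5, 6)

Work:
Stage 3: P1 chooses H (5 vs 3)
Stage 2: P2: F->0, A->6 (anticipating H). Choose A
Stage 1: P1: O->3, E->5 (anticipating A, H). Choose E
SPE path: E -> A -> H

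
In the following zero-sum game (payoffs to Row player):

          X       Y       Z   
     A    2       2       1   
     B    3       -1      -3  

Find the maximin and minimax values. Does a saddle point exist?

Maximin = 1, Minimax = 1, Saddle: True

Work:
Row minimums: [1, -3] → maximin = 1
Column maximums: [3, 2, 1] → minimax = 1
Saddle point exists! Game value = 1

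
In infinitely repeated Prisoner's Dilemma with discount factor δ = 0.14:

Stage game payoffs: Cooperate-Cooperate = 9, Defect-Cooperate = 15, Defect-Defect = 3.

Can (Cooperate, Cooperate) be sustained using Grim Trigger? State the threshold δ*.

δ* = 0.5; since δ = 0.14 < 0.5, cooperation cannot be sustained

Work:
For Grim Trigger:
Cooperate forever: 9/(1-δ)
Defect then punished: 15 + 3·δ/(1-δ)
Need: 9/(1-δ) ≥ 15 + 3·δ/(1-δ)
Solving: δ ≥ (T-R)/(T-P) = (15-9)/(15-3) = 0.5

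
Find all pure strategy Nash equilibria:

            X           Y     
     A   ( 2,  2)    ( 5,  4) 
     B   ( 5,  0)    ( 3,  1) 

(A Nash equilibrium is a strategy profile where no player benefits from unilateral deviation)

Nash equilibrium: (A, Y)

Work:
Best responses:
  P1 vs X: payoffs [2, 5] → best response B (payoff 5)
  P1 vs Y: payoffs [5, 3] → best response A (payoff 5)
  P2 vs A: payoffs [2, 4] → best response Y (payoff 4)
  P2 vs B: payoffs [0, 1] → best response Y (payoff 1)
Mutual best responses: (A,Y) → Nash equilibria.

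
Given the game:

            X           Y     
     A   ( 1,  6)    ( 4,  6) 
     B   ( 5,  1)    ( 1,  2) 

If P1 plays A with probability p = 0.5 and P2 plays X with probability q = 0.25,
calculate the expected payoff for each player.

E[P1] = 2.625, E[P2] = 3.875

Work:
E[P1] = p·q·π₁(A,X) + p·(1-q)·π₁(A,Y) + (1-p)·q·π₁(B,X) + (1-p)·(1-q)·π₁(B,Y)
= 0.5·0.25·1 + 0.5·0.75·4 + 0.5·0.25·5 + 0.5·0.75·1
= 2.625

E[P2] = 3.875 (similar calculation)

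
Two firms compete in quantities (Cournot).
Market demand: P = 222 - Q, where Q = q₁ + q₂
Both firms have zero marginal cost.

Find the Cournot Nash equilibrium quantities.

q₁* = q₂* = 74.0; P* = 74.0

Work:
Profit: π_i = P·q_i = (a - q_i - q_j)·q_i
FOC: ∂π_i/∂q_i = a - 2q_i - q_j = 0
Reaction function: q_i = (222 - q_j)/2
Symmetry: q* = 222/3 = 74.0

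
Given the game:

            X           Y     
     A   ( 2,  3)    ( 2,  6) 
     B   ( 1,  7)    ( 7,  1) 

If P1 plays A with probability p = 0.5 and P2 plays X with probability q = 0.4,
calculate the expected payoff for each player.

E[P1] = 3.3, E[P2] = 4.1

Work:
E[P1] = p·q·π₁(A,X) + p·(1-q)·π₁(A,Y) + (1-p)·q·π₁(B,X) + (1-p)·(1-q)·π₁(B,Y)
= 0.5·0.4·2 + 0.5·0.6·2 + 0.5·0.4·1 + 0.5·0.6·7
= 3.3

E[P2] = 4.1 (similar calculation)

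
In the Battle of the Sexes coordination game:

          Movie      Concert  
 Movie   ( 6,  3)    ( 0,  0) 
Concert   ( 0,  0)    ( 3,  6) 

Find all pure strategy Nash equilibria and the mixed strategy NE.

Pure NE: (Movie, Movie) and (Concert, Concert); Mixed NE: p = 0.6667, q = 0.3333

Work:
Check pure NE:
(Movie, Movie): (6, 3) - no unilateral deviation beneficial
(Concert, Concert): (3, 6) - no unilateral deviation beneficial
Mixed NE: P1 plays Movie with p = 0.6667, P2 plays Movie with q = 0.3333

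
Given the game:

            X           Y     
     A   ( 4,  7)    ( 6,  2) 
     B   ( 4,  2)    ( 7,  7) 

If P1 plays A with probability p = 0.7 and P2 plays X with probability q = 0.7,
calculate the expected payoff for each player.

E[P1] = 4.69, E[P2] = 4.9

Work:
E[P1] = p·q·π₁(A,X) + p·(1-q)·π₁(A,Y) + (1-p)·q·π₁(B,X) + (1-p)·(1-q)·π₁(B,Y)
= 0.7·0.7·4 + 0.7·0.3·6 + 0.3·0.7·4 + 0.3·0.3·7
= 4.69

E[P2] = 4.9 (similar calculation)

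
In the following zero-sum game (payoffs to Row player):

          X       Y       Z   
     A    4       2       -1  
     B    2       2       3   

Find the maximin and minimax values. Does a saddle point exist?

Maximin = 2, Minimax = 2, Saddle: True

Work:
Row minimums: [-1, 2] → maximin = 2
Column maximums: [4, 2, 3] → minimax = 2
Saddle point exists! Game value = 2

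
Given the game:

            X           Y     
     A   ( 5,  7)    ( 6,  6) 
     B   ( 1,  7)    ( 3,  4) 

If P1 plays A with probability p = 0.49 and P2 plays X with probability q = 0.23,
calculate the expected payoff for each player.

E[P1] = 4.1227, E[P2] = 5.4446

Work:
E[P1] = p·q·π₁(A,X) + p·(1-q)·π₁(A,Y) + (1-p)·q·π₁(B,X) + (1-p)·(1-q)·π₁(B,Y)
= 0.49·0.23·5 + 0.49·0.77·6 + 0.51·0.23·1 + 0.51·0.77·3
= 4.1227

E[P2] = 5.4446 (similar calculation)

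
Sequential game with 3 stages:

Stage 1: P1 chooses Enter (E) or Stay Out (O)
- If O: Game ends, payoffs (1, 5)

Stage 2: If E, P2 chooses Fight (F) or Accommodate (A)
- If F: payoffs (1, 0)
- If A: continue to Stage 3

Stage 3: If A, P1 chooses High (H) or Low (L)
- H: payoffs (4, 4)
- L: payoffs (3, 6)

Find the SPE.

SPE: (E, A, H); Outcome (4, 4)

Work:
Stage 3: P1 chooses H (4 vs 3)
Stage 2: P2: F->0, A->4 (anticipating H). Choose A
Stage 1: P1: O->1, E->4 (anticipating A, H). Choose E
SPE path: E -> A -> H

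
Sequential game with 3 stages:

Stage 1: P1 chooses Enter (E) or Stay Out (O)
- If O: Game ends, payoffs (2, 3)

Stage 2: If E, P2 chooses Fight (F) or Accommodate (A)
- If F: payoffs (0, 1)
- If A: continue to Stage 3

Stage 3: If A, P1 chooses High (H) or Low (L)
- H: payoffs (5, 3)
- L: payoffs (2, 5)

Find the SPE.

SPE: (E, A, H); Outcome (5, 3)

Work:
Stage 3: P1 chooses H (5 vs 2)
Stage 2: P2: F->1, A->3 (anticipating H). Choose A
Stage 1: P1: O->2, E->5 (anticipating A, H). Choose E
SPE path: E -> A -> H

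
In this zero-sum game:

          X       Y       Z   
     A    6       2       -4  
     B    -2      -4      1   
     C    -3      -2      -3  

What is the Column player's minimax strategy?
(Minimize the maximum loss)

Column should play Z, value = 1

Work:
Column player minimizes Row's maximum payoff:
Column X: max payoff to Row = 6
Column Y: max payoff to Row = 2
Column Z: max payoff to Row = 1
Minimum is 1, achieved by column Z.
Minimax strategy: Z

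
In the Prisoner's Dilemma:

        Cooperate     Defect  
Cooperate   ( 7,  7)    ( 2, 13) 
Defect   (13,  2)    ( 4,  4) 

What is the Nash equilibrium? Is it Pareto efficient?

(Defect, Defect) is NE; not Pareto efficient

Work:
Defect dominates Cooperate for both players:
If P2 cooperates: Defect (13) > Cooperate (7)
If P2 defects: Defect (4) > Cooperate (2)
NE: (Defect, Defect) with payoff (4, 4)
But (Cooperate, Cooperate) = (7, 7) Pareto dominates (4, 4)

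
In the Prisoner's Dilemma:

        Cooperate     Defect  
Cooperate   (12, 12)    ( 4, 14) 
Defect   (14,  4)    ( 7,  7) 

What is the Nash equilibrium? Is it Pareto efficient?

(Defect, Defect) is NE; not Pareto efficient

Work:
Defect dominates Cooperate for both players:
If P2 cooperates: Defect (14) > Cooperate (12)
If P2 defects: Defect (7) > Cooperate (4)
NE: (Defect, Defect) with payoff (7, 7)
But (Cooperate, Cooperate) = (12, 12) Pareto dominates (7, 7)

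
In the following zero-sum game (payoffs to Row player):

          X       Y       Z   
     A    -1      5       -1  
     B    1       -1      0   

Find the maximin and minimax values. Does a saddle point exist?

Maximin = -1, Minimax = 0, Saddle: False

Work:
Row minimums: [-1, -1] → maximin = -1
Column maximums: [1, 5, 0] → minimax = 0
No saddle point (maximin ≠ minimax). Mixed strategy needed.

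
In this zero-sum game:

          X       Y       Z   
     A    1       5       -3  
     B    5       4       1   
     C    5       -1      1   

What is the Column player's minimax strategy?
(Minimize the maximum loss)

Column should play Z, value = 1

Work:
Column player minimizes Row's maximum payoff:
Column X: max payoff to Row = 5
Column Y: max payoff to Row = 5
Column Z: max payoff to Row = 1
Minimum is 1, achieved by column Z.
Minimax strategy: Z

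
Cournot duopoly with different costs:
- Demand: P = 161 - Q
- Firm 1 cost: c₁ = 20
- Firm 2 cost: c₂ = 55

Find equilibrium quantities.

q₁* = 58.67, q₂* = 23.67

Work:
Reaction: q₁ = (161 - 20 - q₂)/2
Reaction: q₂ = (161 - 55 - q₁)/2
Solve simultaneously:
q₁* = (161 - 2×20 + 55)/3 = 58.67
q₂* = (161 - 2×55 + 20)/3 = 23.67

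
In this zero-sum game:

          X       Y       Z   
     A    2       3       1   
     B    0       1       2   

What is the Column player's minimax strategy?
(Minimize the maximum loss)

Column should play X or Z (all achieve the minimum), value = 2

Work:
Column player minimizes Row's maximum payoff:
Column X: max payoff to Row = 2
Column Y: max payoff to Row = 3
Column Z: max payoff to Row = 2
Minimum is 2, achieved by columns X, Z (tied).
Each of X or Z is a minimax strategy.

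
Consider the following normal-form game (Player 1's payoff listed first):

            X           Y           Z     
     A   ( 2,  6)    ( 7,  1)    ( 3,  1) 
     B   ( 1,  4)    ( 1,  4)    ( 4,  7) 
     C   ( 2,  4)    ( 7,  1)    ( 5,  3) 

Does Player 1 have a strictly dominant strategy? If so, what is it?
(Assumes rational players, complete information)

No strictly dominant strategy exists for Player 1

Work:
A strategy strictly dominates another if it gives a strictly higher payoff against every opponent action. Compare each pair of P1's strategies column-by-column:
  A vs B: [2 vs 1, 7 vs 1, 3 vs 4] → A does not strictly dominate B (column Z: 3 ≤ 4)
  A vs C: [2 vs 2, 7 vs 7, 3 vs 5] → A does not strictly dominate C (column X: 2 ≤ 2)
  B vs A: [1 vs 2, 1 vs 7, 4 vs 3] → B does not strictly dominate A (column X: 1 ≤ 2)
  B vs C: [1 vs 2, 1 vs 7, 4 vs 5] → B does not strictly dominate C (column X: 1 ≤ 2)
  C vs A: [2 vs 2, 7 vs 7, 5 vs 3] → C does not strictly dominate A (column X: 2 ≤ 2)
  C vs B: [2 vs 1, 7 vs 1, 5 vs 4] → C strictly dominates B
No single strategy strictly dominates all others → no strictly dominant strategy.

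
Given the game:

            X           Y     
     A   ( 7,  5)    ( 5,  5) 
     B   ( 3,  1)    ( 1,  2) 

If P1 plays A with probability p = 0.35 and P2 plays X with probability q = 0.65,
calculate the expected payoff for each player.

E[P1] = 3.7, E[P2] = 2.6275

Work:
E[P1] = p·q·π₁(A,X) + p·(1-q)·π₁(A,Y) + (1-p)·q·π₁(B,X) + (1-p)·(1-q)·π₁(B,Y)
= 0.35·0.65·7 + 0.35·0.35·5 + 0.65·0.65·3 + 0.65·0.35·1
= 3.7

E[P2] = 2.6275 (similar calculation)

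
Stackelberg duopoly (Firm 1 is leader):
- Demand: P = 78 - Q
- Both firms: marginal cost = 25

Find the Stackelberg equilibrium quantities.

q₁* (leader) = 26.5, q₂* (follower) = 13.25

Work:
Follower's reaction: q₂ = (a - c - q₁)/2
Leader substitutes: π₁ = q₁·(a - q₁ - (a-c-q₁)/2 - c)
FOC: q₁* = (78 - 25)/2 = 26.50
Then: q₂* = (78 - 25 - 26.5)/2 = 13.25
Leader has first-mover advantage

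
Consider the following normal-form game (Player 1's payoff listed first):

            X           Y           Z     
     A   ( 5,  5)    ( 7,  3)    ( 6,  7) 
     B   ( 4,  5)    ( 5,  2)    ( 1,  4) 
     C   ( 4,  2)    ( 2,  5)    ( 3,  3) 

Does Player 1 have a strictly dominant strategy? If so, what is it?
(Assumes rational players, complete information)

Yes, Player 1's strictly dominant strategy is A

Work:
A strategy strictly dominates another if it gives a strictly higher payoff against every opponent action. Compare each pair of P1's strategies column-by-column:
  A vs B: [5 vs 4, 7 vs 5, 6 vs 1] → A strictly dominates B
  A vs C: [5 vs 4, 7 vs 2, 6 vs 3] → A strictly dominates C
  B vs A: [4 vs 5, 5 vs 7, 1 vs 6] → B does not strictly dominate A (column X: 4 ≤ 5)
  B vs C: [4 vs 4, 5 vs 2, 1 vs 3] → B does not strictly dominate C (column X: 4 ≤ 4)
  C vs A: [4 vs 5, 2 vs 7, 3 vs 6] → C does not strictly dominate A (column X: 4 ≤ 5)
  C vs B: [4 vs 4, 2 vs 5, 3 vs 1] → C does not strictly dominate B (column X: 4 ≤ 4)
A strictly dominates every other strategy → strictly dominant.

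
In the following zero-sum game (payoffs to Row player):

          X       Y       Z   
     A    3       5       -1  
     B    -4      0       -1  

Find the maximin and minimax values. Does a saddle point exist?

Maximin = -1, Minimax = -1, Saddle: True

Work:
Row minimums: [-1, -4] → maximin = -1
Column maximums: [3, 5, -1] → minimax = -1
Saddle point exists! Game value = -1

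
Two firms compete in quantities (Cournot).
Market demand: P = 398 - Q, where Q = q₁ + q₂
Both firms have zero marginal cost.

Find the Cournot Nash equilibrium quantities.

q₁* = q₂* = 132.67; P* = 132.67

Work:
Profit: π_i = P·q_i = (a - q_i - q_j)·q_i
FOC: ∂π_i/∂q_i = a - 2q_i - q_j = 0
Reaction function: q_i = (398 - q_j)/2
Symmetry: q* = 398/3 = 132.67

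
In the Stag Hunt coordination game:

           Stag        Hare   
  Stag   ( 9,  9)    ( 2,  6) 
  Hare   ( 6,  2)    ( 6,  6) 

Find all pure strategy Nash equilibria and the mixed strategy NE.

Pure NE: (Stag, Stag) and (Hare, Hare); Mixed NE: p = 0.5714, q = 0.5714

Work:
Check pure NE:
(Stag, Stag): (9, 9) - no unilateral deviation beneficial
(Hare, Hare): (6, 6) - no unilateral deviation beneficial
Mixed NE: P1 plays Stag with p = 0.5714, P2 plays Stag with q = 0.5714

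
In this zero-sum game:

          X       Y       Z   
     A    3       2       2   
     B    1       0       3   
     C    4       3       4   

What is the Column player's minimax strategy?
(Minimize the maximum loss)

Column should play Y, value = 3

Work:
Column player minimizes Row's maximum payoff:
Column X: max payoff to Row = 4
Column Y: max payoff to Row = 3
Column Z: max payoff to Row = 4
Minimum is 3, achieved by column Y.
Minimax strategy: Y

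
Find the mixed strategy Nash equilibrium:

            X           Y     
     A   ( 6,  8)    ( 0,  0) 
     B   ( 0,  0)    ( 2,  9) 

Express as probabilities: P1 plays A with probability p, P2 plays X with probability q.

p = 0.5294, q = 0.25

Work:
Find probabilities that make opponent indifferent:
P2 chooses q to make P1 indifferent between A and B
P1 chooses p to make P2 indifferent between X and Y
Mixed NE: P1 plays (A: 0.5294, B: 0.4706), P2 plays (X: 0.25, Y: 0.75)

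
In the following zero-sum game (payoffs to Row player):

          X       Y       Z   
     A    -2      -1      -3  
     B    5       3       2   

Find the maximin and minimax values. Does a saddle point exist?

Maximin = 2, Minimax = 2, Saddle: True

Work:
Row minimums: [-3, 2] → maximin = 2
Column maximums: [5, 3, 2] → minimax = 2
Saddle point exists! Game value = 2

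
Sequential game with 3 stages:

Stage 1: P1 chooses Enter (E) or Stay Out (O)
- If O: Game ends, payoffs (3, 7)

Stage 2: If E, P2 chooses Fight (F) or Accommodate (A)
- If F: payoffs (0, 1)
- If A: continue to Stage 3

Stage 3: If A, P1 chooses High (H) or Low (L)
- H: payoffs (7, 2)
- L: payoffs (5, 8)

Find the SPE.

SPE: (E, A, H); Outcome (7, 2)

Work:
Stage 3: P1 chooses H (7 vs 5)
Stage 2: P2: F->1, A->2 (anticipating H). Choose A
Stage 1: P1: O->3, E->7 (anticipating A, H). Choose E
SPE path: E -> A -> H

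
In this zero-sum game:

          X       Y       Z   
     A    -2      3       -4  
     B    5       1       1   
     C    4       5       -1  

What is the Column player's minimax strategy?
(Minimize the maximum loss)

Column should play Z, value = 1

Work:
Column player minimizes Row's maximum payoff:
Column X: max payoff to Row = 5
Column Y: max payoff to Row = 5
Column Z: max payoff to Row = 1
Minimum is 1, achieved by column Z.
Minimax strategy: Z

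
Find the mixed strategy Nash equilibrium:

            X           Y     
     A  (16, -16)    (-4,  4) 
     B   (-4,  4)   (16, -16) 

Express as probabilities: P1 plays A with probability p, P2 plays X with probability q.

p = 0.5, q = 0.5

Work:
Find probabilities that make opponent indifferent:
P2 chooses q to make P1 indifferent between A and B
P1 chooses p to make P2 indifferent between X and Y
Mixed NE: P1 plays (A: 0.5, B: 0.5), P2 plays (X: 0.5, Y: 0.5)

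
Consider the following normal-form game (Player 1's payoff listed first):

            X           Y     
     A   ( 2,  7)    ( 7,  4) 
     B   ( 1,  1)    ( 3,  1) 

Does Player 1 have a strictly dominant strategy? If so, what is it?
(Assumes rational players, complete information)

Yes, Player 1's strictly dominant strategy is A

Work:
A strategy strictly dominates another if it gives a strictly higher payoff against every opponent action. Compare each pair of P1's strategies column-by-column:
  A vs B: [2 vs 1, 7 vs 3] → A strictly dominates B
  B vs A: [1 vs 2, 3 vs 7] → B does not strictly dominate A (column X: 1 ≤ 2)
A strictly dominates every other strategy → strictly dominant.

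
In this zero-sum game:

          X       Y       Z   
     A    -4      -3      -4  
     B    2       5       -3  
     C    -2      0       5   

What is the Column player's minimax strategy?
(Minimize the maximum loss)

Column should play X, value = 2

Work:
Column player minimizes Row's maximum payoff:
Column X: max payoff to Row = 2
Column Y: max payoff to Row = 5
Column Z: max payoff to Row = 5
Minimum is 2, achieved by column X.
Minimax strategy: X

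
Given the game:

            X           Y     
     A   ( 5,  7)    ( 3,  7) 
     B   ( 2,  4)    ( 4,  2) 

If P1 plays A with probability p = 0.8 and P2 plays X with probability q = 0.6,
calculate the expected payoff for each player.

E[P1] = 3.92, E[P2] = 6.24

Work:
E[P1] = p·q·π₁(A,X) + p·(1-q)·π₁(A,Y) + (1-p)·q·π₁(B,X) + (1-p)·(1-q)·π₁(B,Y)
= 0.8·0.6·5 + 0.8·0.4·3 + 0.2·0.6·2 + 0.2·0.4·4
= 3.92

E[P2] = 6.24 (similar calculation)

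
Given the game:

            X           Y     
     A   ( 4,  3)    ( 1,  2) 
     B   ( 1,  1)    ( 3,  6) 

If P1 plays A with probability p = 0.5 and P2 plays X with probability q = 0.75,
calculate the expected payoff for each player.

E[P1] = 2.375, E[P2] = 2.5

Work:
E[P1] = p·q·π₁(A,X) + p·(1-q)·π₁(A,Y) + (1-p)·q·π₁(B,X) + (1-p)·(1-q)·π₁(B,Y)
= 0.5·0.75·4 + 0.5·0.25·1 + 0.5·0.75·1 + 0.5·0.25·3
= 2.375

E[P2] = 2.5 (similar calculation)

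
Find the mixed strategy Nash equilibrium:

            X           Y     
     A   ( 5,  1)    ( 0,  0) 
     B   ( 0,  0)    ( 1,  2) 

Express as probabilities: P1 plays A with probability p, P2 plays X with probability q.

p = 0.6667, q = 0.1667

Work:
Find probabilities that make opponent indifferent:
P2 chooses q to make P1 indifferent between A and B
P1 chooses p to make P2 indifferent between X and Y
Mixed NE: P1 plays (A: 0.6667, B: 0.3333), P2 plays (X: 0.1667, Y: 0.8333)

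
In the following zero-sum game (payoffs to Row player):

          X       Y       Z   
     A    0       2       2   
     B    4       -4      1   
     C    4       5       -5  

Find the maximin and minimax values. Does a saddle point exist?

Maximin = 0, Minimax = 2, Saddle: False

Work:
Row minimums: [0, -4, -5] → maximin = 0
Column maximums: [4, 5, 2] → minimax = 2
No saddle point (maximin ≠ minimax). Mixed strategy needed.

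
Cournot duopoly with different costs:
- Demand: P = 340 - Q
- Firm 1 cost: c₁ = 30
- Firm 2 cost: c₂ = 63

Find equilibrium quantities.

q₁* = 114.33, q₂* = 81.33

Work:
Reaction: q₁ = (340 - 30 - q₂)/2
Reaction: q₂ = (340 - 63 - q₁)/2
Solve simultaneously:
q₁* = (340 - 2×30 + 63)/3 = 114.33
q₂* = (340 - 2×63 + 30)/3 = 81.33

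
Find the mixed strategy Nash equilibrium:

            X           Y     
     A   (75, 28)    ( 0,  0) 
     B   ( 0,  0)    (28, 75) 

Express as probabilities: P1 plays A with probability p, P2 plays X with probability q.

p = 0.7282, q = 0.2718

Work:
Find probabilities that make opponent indifferent:
P2 chooses q to make P1 indifferent between A and B
P1 chooses p to make P2 indifferent between X and Y
Mixed NE: P1 plays (A: 0.7282, B: 0.2718), P2 plays (X: 0.2718, Y: 0.7282)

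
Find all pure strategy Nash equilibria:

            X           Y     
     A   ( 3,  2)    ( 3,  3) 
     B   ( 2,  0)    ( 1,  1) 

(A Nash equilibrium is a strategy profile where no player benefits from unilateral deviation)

Nash equilibrium: (A, Y)

Work:
Best responses:
  P1 vs X: payoffs [3, 2] → best response A (payoff 3)
  P1 vs Y: payoffs [3, 1] → best response A (payoff 3)
  P2 vs A: payoffs [2, 3] → best response Y (payoff 3)
  P2 vs B: payoffs [0, 1] → best response Y (payoff 1)
Mutual best responses: (A,Y) → Nash equilibria.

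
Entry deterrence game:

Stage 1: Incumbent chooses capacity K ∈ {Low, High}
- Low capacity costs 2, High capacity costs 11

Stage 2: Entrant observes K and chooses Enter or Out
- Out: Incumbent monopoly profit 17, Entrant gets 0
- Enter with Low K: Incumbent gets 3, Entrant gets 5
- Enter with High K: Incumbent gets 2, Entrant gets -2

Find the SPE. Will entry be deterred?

SPE: (High, Enter|Low, Out|High); Entry deterred. Incumbent net profit = 6

Work:
After Low K: Entrant enters (5 > 0)
After High K: Entrant stays out (-2 < 0)
Incumbent: Low → 3−2=1, High → 17−11=6
Incumbent chooses High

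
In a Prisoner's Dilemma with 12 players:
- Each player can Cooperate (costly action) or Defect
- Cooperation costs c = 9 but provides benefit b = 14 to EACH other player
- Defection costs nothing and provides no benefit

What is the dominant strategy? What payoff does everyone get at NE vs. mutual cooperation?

Dominant: Defect; NE payoff = 0; Coop payoff = 145

Work:
Defect dominates (saves cost c = 9, benefit to others is external)
NE: All defect → everyone gets 0
If all cooperate: each receives (11)×14 - 9 = 145
Social dilemma: 145 > 0 but NE gives 0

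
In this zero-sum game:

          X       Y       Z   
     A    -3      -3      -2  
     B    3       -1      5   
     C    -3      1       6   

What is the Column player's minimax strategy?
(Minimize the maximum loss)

Column should play Y, value = 1

Work:
Column player minimizes Row's maximum payoff:
Column X: max payoff to Row = 3
Column Y: max payoff to Row = 1
Column Z: max payoff to Row = 6
Minimum is 1, achieved by column Y.
Minimax strategy: Y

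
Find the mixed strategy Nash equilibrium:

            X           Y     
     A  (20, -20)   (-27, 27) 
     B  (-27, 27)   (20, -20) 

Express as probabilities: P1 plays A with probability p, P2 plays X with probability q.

p = 0.5, q = 0.5

Work:
Find probabilities that make opponent indifferent:
P2 chooses q to make P1 indifferent between A and B
P1 chooses p to make P2 indifferent between X and Y
Mixed NE: P1 plays (A: 0.5, B: 0.5), P2 plays (X: 0.5, Y: 0.5)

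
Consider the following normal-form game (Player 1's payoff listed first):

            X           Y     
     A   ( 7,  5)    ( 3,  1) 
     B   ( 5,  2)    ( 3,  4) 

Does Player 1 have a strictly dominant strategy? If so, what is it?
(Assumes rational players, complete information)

No strictly dominant strategy exists for Player 1

Work:
A strategy strictly dominates another if it gives a strictly higher payoff against every opponent action. Compare each pair of P1's strategies column-by-column:
  A vs B: [7 vs 5, 3 vs 3] → A does not strictly dominate B (column Y: 3 ≤ 3)
  B vs A: [5 vs 7, 3 vs 3] → B does not strictly dominate A (column X: 5 ≤ 7)
No single strategy strictly dominates all others → no strictly dominant strategy.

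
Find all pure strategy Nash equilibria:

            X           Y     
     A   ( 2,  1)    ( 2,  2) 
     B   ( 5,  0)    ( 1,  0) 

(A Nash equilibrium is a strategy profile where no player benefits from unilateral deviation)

Nash equilibrium: (A, Y), (B, X)

Work:
Best responses:
  P1 vs X: payoffs [2, 5] → best response B (payoff 5)
  P1 vs Y: payoffs [2, 1] → best response A (payoff 2)
  P2 vs A: payoffs [1, 2] → best response Y (payoff 2)
  P2 vs B: payoffs [0, 0] → best response X/Y (payoff 0)
Mutual best responses: (A,Y), (B,X) → Nash equilibria.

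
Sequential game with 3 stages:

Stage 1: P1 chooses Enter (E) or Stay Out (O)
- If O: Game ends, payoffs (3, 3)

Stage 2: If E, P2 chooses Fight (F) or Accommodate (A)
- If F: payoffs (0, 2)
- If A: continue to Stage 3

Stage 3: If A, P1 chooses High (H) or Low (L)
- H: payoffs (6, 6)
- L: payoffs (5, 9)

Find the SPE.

SPE: (E, A, H); Outcome (6, 6)

Work:
Stage 3: P1 chooses H (6 vs 5)
Stage 2: P2: F->2, A->6 (anticipating H). Choose A
Stage 1: P1: O->3, E->6 (anticipating A, H). Choose E
SPE path: E -> A -> H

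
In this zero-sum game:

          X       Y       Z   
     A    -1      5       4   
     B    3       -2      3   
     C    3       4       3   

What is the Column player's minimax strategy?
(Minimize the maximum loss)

Column should play X, value = 3

Work:
Column player minimizes Row's maximum payoff:
Column X: max payoff to Row = 3
Column Y: max payoff to Row = 5
Column Z: max payoff to Row = 4
Minimum is 3, achieved by column X.
Minimax strategy: X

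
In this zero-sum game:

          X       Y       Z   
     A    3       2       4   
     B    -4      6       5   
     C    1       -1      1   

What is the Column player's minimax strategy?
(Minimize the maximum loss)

Column should play X, value = 3

Work:
Column player minimizes Row's maximum payoff:
Column X: max payoff to Row = 3
Column Y: max payoff to Row = 6
Column Z: max payoff to Row = 5
Minimum is 3, achieved by column X.
Minimax strategy: X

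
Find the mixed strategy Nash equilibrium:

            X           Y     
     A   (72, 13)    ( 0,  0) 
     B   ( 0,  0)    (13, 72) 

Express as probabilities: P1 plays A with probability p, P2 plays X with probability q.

p = 0.8471, q = 0.1529

Work:
Find probabilities that make opponent indifferent:
P2 chooses q to make P1 indifferent between A and B
P1 chooses p to make P2 indifferent between X and Y
Mixed NE: P1 plays (A: 0.8471, B: 0.1529), P2 plays (X: 0.1529, Y: 0.8471)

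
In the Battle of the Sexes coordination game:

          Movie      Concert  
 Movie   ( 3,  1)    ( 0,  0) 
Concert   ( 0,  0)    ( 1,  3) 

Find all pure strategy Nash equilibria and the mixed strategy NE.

Pure NE: (Movie, Movie) and (Concert, Concert); Mixed NE: p = 0.75, q = 0.25

Work:
Check pure NE:
(Movie, Movie): (3, 1) - no unilateral deviation beneficial
(Concert, Concert): (1, 3) - no unilateral deviation beneficial
Mixed NE: P1 plays Movie with p = 0.75, P2 plays Movie with q = 0.25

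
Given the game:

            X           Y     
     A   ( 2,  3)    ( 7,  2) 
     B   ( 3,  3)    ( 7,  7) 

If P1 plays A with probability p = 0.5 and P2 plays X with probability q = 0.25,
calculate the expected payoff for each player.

E[P1] = 5.875, E[P2] = 4.125

Work:
E[P1] = p·q·π₁(A,X) + p·(1-q)·π₁(A,Y) + (1-p)·q·π₁(B,X) + (1-p)·(1-q)·π₁(B,Y)
= 0.5·0.25·2 + 0.5·0.75·7 + 0.5·0.25·3 + 0.5·0.75·7
= 5.875

E[P2] = 4.125 (similar calculation)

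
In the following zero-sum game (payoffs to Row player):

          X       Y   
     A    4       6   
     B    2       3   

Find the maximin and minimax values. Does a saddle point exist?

Maximin = 4, Minimax = 4, Saddle: True

Work:
Row minimums: [4, 2] → maximin = 4
Column maximums: [4, 6] → minimax = 4
Saddle point exists! Game value = 4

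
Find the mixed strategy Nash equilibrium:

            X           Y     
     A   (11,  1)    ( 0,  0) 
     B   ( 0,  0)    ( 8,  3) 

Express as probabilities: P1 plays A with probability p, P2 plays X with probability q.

p = 0.75, q = 0.4211

Work:
Find probabilities that make opponent indifferent:
P2 chooses q to make P1 indifferent between A and B
P1 chooses p to make P2 indifferent between X and Y
Mixed NE: P1 plays (A: 0.75, B: 0.25), P2 plays (X: 0.4211, Y: 0.5789)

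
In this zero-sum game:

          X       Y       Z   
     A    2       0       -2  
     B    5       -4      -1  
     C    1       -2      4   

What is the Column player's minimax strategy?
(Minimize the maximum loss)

Column should play Y, value = 0

Work:
Column player minimizes Row's maximum payoff:
Column X: max payoff to Row = 5
Column Y: max payoff to Row = 0
Column Z: max payoff to Row = 4
Minimum is 0, achieved by column Y.
Minimax strategy: Y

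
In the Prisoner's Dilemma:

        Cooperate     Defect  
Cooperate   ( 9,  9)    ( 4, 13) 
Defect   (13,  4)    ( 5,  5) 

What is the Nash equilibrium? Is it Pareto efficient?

(Defect, Defect) is NE; not Pareto efficient

Work:
Defect dominates Cooperate for both players:
If P2 cooperates: Defect (13) > Cooperate (9)
If P2 defects: Defect (5) > Cooperate (4)
NE: (Defect, Defect) with payoff (5, 5)
But (Cooperate, Cooperate) = (9, 9) Pareto dominates (5, 5)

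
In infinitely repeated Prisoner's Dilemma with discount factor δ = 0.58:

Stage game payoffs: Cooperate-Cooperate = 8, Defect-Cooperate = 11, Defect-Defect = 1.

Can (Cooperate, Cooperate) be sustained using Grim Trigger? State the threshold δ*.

δ* = 0.3; since δ = 0.58 ≥ 0.3, cooperation can be sustained

Work:
For Grim Trigger:
Cooperate forever: 8/(1-δ)
Defect then punished: 11 + 1·δ/(1-δ)
Need: 8/(1-δ) ≥ 11 + 1·δ/(1-δ)
Solving: δ ≥ (T-R)/(T-P) = (11-8)/(11-1) = 0.3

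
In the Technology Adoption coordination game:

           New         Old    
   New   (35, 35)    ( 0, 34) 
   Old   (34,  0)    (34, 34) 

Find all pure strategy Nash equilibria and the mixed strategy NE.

Pure NE: (New, New) and (Old, Old); Mixed NE: p = 0.9714, q = 0.9714

Work:
Check pure NE:
(New, New): (35, 35) - no unilateral deviation beneficial
(Old, Old): (34, 34) - no unilateral deviation beneficial
Mixed NE: P1 plays New with p = 0.9714, P2 plays New with q = 0.9714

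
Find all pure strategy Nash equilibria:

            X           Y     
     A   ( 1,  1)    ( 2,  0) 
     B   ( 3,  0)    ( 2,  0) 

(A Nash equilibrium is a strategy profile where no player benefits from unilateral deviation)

Nash equilibrium: (B, X), (B, Y)

Work:
Best responses:
  P1 vs X: payoffs [1, 3] → best response B (payoff 3)
  P1 vs Y: payoffs [2, 2] → best response A/B (payoff 2)
  P2 vs A: payoffs [1, 0] → best response X (payoff 1)
  P2 vs B: payoffs [0, 0] → best response X/Y (payoff 0)
Mutual best responses: (B,X), (B,Y) → Nash equilibria.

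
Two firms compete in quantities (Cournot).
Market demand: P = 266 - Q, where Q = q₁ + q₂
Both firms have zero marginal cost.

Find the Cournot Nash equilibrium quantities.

q₁* = q₂* = 88.67; P* = 88.67

Work:
Profit: π_i = P·q_i = (a - q_i - q_j)·q_i
FOC: ∂π_i/∂q_i = a - 2q_i - q_j = 0
Reaction function: q_i = (266 - q_j)/2
Symmetry: q* = 266/3 = 88.67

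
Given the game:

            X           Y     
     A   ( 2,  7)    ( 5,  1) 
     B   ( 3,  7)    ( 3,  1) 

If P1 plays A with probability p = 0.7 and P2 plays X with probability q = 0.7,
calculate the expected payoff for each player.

E[P1] = 2.93, E[P2] = 5.2

Work:
E[P1] = p·q·π₁(A,X) + p·(1-q)·π₁(A,Y) + (1-p)·q·π₁(B,X) + (1-p)·(1-q)·π₁(B,Y)
= 0.7·0.7·2 + 0.7·0.3·5 + 0.3·0.7·3 + 0.3·0.3·3
= 2.93

E[P2] = 5.2 (similar calculation)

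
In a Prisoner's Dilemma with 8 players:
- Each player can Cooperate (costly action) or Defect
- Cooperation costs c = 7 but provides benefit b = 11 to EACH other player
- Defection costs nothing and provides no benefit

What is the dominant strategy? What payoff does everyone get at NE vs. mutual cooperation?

Dominant: Defect; NE payoff = 0; Coop payoff = 70

Work:
Defect dominates (saves cost c = 7, benefit to others is external)
NE: All defect → everyone gets 0
If all cooperate: each receives (7)×11 - 7 = 70
Social dilemma: 70 > 0 but NE gives 0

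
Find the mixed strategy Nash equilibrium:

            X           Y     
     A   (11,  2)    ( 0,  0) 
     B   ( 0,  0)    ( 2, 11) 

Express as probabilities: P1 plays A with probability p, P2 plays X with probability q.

p = 0.8462, q = 0.1538

Work:
Find probabilities that make opponent indifferent:
P2 chooses q to make P1 indifferent between A and B
P1 chooses p to make P2 indifferent between X and Y
Mixed NE: P1 plays (A: 0.8462, B: 0.1538), P2 plays (X: 0.1538, Y: 0.8462)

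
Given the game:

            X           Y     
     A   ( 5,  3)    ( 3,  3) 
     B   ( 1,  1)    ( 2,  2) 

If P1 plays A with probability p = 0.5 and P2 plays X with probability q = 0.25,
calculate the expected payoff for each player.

E[P1] = 2.625, E[P2] = 2.375

Work:
E[P1] = p·q·π₁(A,X) + p·(1-q)·π₁(A,Y) + (1-p)·q·π₁(B,X) + (1-p)·(1-q)·π₁(B,Y)
= 0.5·0.25·5 + 0.5·0.75·3 + 0.5·0.25·1 + 0.5·0.75·2
= 2.625

E[P2] = 2.375 (similar calculation)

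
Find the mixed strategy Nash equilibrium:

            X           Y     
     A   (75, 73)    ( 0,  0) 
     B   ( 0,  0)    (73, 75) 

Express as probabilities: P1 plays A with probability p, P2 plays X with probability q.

p = 0.5068, q = 0.4932

Work:
Find probabilities that make opponent indifferent:
P2 chooses q to make P1 indifferent between A and B
P1 chooses p to make P2 indifferent between X and Y
Mixed NE: P1 plays (A: 0.5068, B: 0.4932), P2 plays (X: 0.4932, Y: 0.5068)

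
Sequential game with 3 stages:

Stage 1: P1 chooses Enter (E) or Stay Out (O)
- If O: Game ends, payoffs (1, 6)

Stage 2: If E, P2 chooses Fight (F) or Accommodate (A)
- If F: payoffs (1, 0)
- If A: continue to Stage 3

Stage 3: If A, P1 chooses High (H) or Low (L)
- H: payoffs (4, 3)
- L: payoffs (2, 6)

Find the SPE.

SPE: (E, A, H); Outcome (4, 3)

Work:
Stage 3: P1 chooses H (4 vs 2)
Stage 2: P2: F->0, A->3 (anticipating H). Choose A
Stage 1: P1: O->1, E->4 (anticipating A, H). Choose E
SPE path: E -> A -> H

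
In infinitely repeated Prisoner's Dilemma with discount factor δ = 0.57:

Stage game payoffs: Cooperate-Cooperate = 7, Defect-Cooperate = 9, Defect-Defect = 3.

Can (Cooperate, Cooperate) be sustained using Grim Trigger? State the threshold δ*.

δ* = 0.3333; since δ = 0.57 ≥ 0.3333, cooperation can be sustained

Work:
For Grim Trigger:
Cooperate forever: 7/(1-δ)
Defect then punished: 9 + 3·δ/(1-δ)
Need: 7/(1-δ) ≥ 9 + 3·δ/(1-δ)
Solving: δ ≥ (T-R)/(T-P) = (9-7)/(9-3) = 0.3333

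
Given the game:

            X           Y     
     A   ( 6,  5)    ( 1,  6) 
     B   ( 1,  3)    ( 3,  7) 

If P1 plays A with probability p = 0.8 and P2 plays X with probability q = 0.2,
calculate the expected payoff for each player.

E[P1] = 2.12, E[P2] = 5.88

Work:
E[P1] = p·q·π₁(A,X) + p·(1-q)·π₁(A,Y) + (1-p)·q·π₁(B,X) + (1-p)·(1-q)·π₁(B,Y)
= 0.8·0.2·6 + 0.8·0.8·1 + 0.2·0.2·1 + 0.2·0.8·3
= 2.12

E[P2] = 5.88 (similar calculation)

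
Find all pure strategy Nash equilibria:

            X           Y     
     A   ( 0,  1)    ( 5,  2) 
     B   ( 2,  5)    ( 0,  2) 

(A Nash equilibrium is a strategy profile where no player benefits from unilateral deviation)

Nash equilibrium: (A, Y), (B, X)

Work:
Best responses:
  P1 vs X: payoffs [0, 2] → best response B (payoff 2)
  P1 vs Y: payoffs [5, 0] → best response A (payoff 5)
  P2 vs A: payoffs [1, 2] → best response Y (payoff 2)
  P2 vs B: payoffs [5, 2] → best response X (payoff 5)
Mutual best responses: (A,Y), (B,X) → Nash equilibria.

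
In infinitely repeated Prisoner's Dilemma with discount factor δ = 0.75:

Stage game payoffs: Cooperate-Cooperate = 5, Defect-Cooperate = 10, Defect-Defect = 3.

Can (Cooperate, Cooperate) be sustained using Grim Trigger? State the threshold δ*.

δ* = 0.7143; since δ = 0.75 ≥ 0.7143, cooperation can be sustained

Work:
For Grim Trigger:
Cooperate forever: 5/(1-δ)
Defect then punished: 10 + 3·δ/(1-δ)
Need: 5/(1-δ) ≥ 10 + 3·δ/(1-δ)
Solving: δ ≥ (T-R)/(T-P) = (10-5)/(10-3) = 0.7143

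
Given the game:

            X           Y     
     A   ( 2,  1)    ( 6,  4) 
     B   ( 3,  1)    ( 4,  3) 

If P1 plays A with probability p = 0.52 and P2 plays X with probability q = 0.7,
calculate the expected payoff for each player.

E[P1] = 3.248, E[P2] = 1.756

Work:
E[P1] = p·q·π₁(A,X) + p·(1-q)·π₁(A,Y) + (1-p)·q·π₁(B,X) + (1-p)·(1-q)·π₁(B,Y)
= 0.52·0.7·2 + 0.52·0.3·6 + 0.48·0.7·3 + 0.48·0.3·4
= 3.248

E[P2] = 1.756 (similar calculation)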